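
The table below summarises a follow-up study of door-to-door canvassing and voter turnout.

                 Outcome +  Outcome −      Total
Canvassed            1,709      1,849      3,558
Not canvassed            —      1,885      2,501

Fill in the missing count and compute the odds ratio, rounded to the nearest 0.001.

2.828

The missing cell is in the unexposed row: 2501 − 1885 = 616.
So a = 1709, b = 1849, c = 616, d = 1885.
OR = (a·d)/(b·c) = (1709 × 1885) / (1849 × 616) = 3221465 / 1138984 = 2.82837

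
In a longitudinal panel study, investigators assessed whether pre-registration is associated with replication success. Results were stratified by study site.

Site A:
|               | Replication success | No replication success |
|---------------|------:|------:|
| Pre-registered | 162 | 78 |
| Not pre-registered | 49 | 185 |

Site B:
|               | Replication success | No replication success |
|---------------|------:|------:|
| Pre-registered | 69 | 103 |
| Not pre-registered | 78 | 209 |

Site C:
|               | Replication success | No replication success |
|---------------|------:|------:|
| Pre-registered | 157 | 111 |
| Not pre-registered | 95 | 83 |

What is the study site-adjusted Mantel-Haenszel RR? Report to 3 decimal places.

RR_MH = Σ(aᵢ·n₀ᵢ/nᵢ) / Σ(cᵢ·n₁ᵢ/nᵢ), with n₁ᵢ = aᵢ+bᵢ (exposed), n₀ᵢ = cᵢ+dᵢ (unexposed), nᵢ = n₁ᵢ+n₀ᵢ.
Stratum 1 (Site A): n₁ = 240, n₀ = 234, n = 474; a·n₀/n = 162·234/474 = 79.9747; c·n₁/n = 49·240/474 = 24.8101
Stratum 2 (Site B): n₁ = 172, n₀ = 287, n = 459; a·n₀/n = 69·287/459 = 43.1438; c·n₁/n = 78·172/459 = 29.2288
Stratum 3 (Site C): n₁ = 268, n₀ = 178, n = 446; a·n₀/n = 157·178/446 = 62.6592; c·n₁/n = 95·268/446 = 57.0852
RR_MH = (79.9747 + 43.1438 + 62.6592) / (24.8101 + 29.2288 + 57.0852) = 185.7777 / 111.1241 = 1.67180

1.672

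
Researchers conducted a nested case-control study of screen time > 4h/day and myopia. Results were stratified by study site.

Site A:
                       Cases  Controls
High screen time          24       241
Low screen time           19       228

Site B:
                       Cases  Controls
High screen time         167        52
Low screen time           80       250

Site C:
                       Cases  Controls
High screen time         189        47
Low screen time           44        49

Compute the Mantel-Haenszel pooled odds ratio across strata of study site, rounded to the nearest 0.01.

5.04

OR_MH = Σ(aᵢdᵢ/nᵢ) / Σ(bᵢcᵢ/nᵢ), where nᵢ is the stratum total.
Stratum 1 (Site A): n = 512; a·d/n = 24·228/512 = 10.6875; b·c/n = 241·19/512 = 8.9434
Stratum 2 (Site B): n = 549; a·d/n = 167·250/549 = 76.0474; b·c/n = 52·80/549 = 7.5774
Stratum 3 (Site C): n = 329; a·d/n = 189·49/329 = 28.1489; b·c/n = 47·44/329 = 6.2857
OR_MH = (10.6875 + 76.0474 + 28.1489) / (8.9434 + 7.5774 + 6.2857) = 114.8838 / 22.8065 = 5.03733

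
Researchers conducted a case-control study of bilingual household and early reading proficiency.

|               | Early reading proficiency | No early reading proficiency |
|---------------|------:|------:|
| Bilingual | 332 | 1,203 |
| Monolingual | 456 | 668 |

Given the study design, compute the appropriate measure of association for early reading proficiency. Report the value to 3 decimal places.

0.404

Cells: a = 332, b = 1203, c = 456, d = 668.
This is a case-control study: participants were sampled on outcome status, so risks in the source population cannot be estimated directly — relative risk is not valid here. The odds ratio is the appropriate measure.
OR = (a·d)/(b·c) = (332 × 668) / (1203 × 456) = 221776 / 548568 = 0.40428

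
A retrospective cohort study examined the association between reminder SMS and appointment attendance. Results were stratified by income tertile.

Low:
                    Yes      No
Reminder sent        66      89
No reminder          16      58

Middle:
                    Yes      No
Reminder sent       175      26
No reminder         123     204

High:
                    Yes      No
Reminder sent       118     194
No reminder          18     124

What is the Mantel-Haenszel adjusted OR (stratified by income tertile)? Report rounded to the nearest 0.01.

OR_MH = Σ(aᵢdᵢ/nᵢ) / Σ(bᵢcᵢ/nᵢ), where nᵢ is the stratum total.
Stratum 1 (Low): n = 229; a·d/n = 66·58/229 = 16.7162; b·c/n = 89·16/229 = 6.2183
Stratum 2 (Middle): n = 528; a·d/n = 175·204/528 = 67.6136; b·c/n = 26·123/528 = 6.0568
Stratum 3 (High): n = 454; a·d/n = 118·124/454 = 32.2291; b·c/n = 194·18/454 = 7.6916
OR_MH = (16.7162 + 67.6136 + 32.2291) / (6.2183 + 6.0568 + 7.6916) = 116.5589 / 19.9668 = 5.83764

5.84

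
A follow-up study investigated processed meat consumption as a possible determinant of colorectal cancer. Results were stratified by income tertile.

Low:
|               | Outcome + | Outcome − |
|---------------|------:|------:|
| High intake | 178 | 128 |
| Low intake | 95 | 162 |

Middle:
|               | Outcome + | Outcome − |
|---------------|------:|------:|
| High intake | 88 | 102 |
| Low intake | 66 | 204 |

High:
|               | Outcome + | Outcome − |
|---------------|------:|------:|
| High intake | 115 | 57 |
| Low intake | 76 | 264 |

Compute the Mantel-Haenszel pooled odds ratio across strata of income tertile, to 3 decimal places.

3.346

OR_MH = Σ(aᵢdᵢ/nᵢ) / Σ(bᵢcᵢ/nᵢ), where nᵢ is the stratum total.
Stratum 1 (Low): n = 563; a·d/n = 178·162/563 = 51.2185; b·c/n = 128·95/563 = 21.5986
Stratum 2 (Middle): n = 460; a·d/n = 88·204/460 = 39.0261; b·c/n = 102·66/460 = 14.6348
Stratum 3 (High): n = 512; a·d/n = 115·264/512 = 59.2969; b·c/n = 57·76/512 = 8.4609
OR_MH = (51.2185 + 39.0261 + 59.2969) / (21.5986 + 14.6348 + 8.4609) = 149.5414 / 44.6943 = 3.34587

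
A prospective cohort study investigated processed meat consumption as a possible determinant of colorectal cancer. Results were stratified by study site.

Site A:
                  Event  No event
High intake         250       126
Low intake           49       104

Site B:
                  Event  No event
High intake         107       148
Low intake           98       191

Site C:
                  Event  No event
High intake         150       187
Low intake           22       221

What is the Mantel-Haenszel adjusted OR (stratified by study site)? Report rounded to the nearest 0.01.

OR_MH = Σ(aᵢdᵢ/nᵢ) / Σ(bᵢcᵢ/nᵢ), where nᵢ is the stratum total.
Stratum 1 (Site A): n = 529; a·d/n = 250·104/529 = 49.1493; b·c/n = 126·49/529 = 11.6711
Stratum 2 (Site B): n = 544; a·d/n = 107·191/544 = 37.5680; b·c/n = 148·98/544 = 26.6618
Stratum 3 (Site C): n = 580; a·d/n = 150·221/580 = 57.1552; b·c/n = 187·22/580 = 7.0931
OR_MH = (49.1493 + 37.5680 + 57.1552) / (11.6711 + 26.6618 + 7.0931) = 143.8725 / 45.4259 = 3.16719

3.17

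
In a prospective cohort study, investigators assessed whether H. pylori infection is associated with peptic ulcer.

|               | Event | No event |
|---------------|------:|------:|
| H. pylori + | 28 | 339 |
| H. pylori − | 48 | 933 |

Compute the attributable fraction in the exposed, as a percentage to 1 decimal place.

35.9

Cells: a = 28, b = 339, c = 48, d = 933.
Risk in exposed = 28/367 = 0.07629; risk in unexposed = 48/981 = 0.04893.
RR = 0.07629/0.04893 = 1.55926
AR% = (RR − 1)/RR × 100 = (1.55926 − 1)/1.55926 × 100 = 35.8672%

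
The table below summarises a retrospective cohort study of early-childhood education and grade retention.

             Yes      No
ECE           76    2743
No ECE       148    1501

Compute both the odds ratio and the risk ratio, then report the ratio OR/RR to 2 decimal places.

0.94

Cells: a = 76, b = 2743, c = 148, d = 1501.
OR = (76·1501)/(2743·148) = 114076/405964 = 0.28100
Risk in exposed = 76/2819 = 0.02696; risk in unexposed = 148/1649 = 0.08975; RR = 0.30038
OR/RR = 0.28100 / 0.30038 = 0.93547
The outcome is rare in both groups, so OR ≈ RR (ratio near 1).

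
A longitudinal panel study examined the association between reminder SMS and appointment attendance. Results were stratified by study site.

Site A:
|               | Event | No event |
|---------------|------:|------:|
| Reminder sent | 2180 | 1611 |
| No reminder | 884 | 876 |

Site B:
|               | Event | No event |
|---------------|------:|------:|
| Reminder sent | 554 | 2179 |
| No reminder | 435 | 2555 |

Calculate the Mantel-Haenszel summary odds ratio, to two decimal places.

OR_MH = Σ(aᵢdᵢ/nᵢ) / Σ(bᵢcᵢ/nᵢ), where nᵢ is the stratum total.
Stratum 1 (Site A): n = 5551; a·d/n = 2180·876/5551 = 344.0245; b·c/n = 1611·884/5551 = 256.5527
Stratum 2 (Site B): n = 5723; a·d/n = 554·2555/5723 = 247.3301; b·c/n = 2179·435/5723 = 165.6238
OR_MH = (344.0245 + 247.3301) / (256.5527 + 165.6238) = 591.3546 / 422.1765 = 1.40073

1.40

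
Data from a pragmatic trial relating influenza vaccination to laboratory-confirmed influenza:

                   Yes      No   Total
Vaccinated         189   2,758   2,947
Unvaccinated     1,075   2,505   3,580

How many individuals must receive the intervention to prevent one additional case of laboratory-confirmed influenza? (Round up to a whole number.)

5

Risk in treated group = 189/2947 = 0.06413; risk in control = 1075/3580 = 0.30028.
Absolute risk reduction = 0.30028 − 0.06413 = 0.23615
NNT = 1 / ARR = 1 / 0.23615 = 4.235 → round up → 5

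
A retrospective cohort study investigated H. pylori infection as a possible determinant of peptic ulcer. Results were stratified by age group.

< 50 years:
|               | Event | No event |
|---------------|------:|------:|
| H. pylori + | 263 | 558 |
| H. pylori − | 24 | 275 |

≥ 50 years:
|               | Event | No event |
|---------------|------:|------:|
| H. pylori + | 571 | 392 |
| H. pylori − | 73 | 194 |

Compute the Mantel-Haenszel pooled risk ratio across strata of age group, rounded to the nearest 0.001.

2.598

RR_MH = Σ(aᵢ·n₀ᵢ/nᵢ) / Σ(cᵢ·n₁ᵢ/nᵢ), with n₁ᵢ = aᵢ+bᵢ (exposed), n₀ᵢ = cᵢ+dᵢ (unexposed), nᵢ = n₁ᵢ+n₀ᵢ.
Stratum 1 (< 50 years): n₁ = 821, n₀ = 299, n = 1120; a·n₀/n = 263·299/1120 = 70.2116; c·n₁/n = 24·821/1120 = 17.5929
Stratum 2 (≥ 50 years): n₁ = 963, n₀ = 267, n = 1230; a·n₀/n = 571·267/1230 = 123.9488; c·n₁/n = 73·963/1230 = 57.1537
RR_MH = (70.2116 + 123.9488) / (17.5929 + 57.1537) = 194.1604 / 74.7465 = 2.59758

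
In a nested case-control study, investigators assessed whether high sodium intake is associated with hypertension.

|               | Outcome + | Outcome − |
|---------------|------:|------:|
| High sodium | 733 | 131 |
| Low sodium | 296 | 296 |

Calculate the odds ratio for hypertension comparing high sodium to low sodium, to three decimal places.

Cells: a = 733, b = 131, c = 296, d = 296.
OR = (a·d)/(b·c) = (733 × 296) / (131 × 296) = 216968 / 38776 = 5.59542
The odds of hypertension are about 5.60 times as high in the high sodium group.

5.595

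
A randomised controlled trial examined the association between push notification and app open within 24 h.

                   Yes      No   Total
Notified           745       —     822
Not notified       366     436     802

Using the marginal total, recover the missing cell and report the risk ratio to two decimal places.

The missing cell is in the exposed row: 822 − 745 = 77.
So a = 745, b = 77, c = 366, d = 436.
RR = [a/(a+b)] / [c/(c+d)] = (745/822) / (366/802) = 0.90633/0.45636 = 1.98599

1.99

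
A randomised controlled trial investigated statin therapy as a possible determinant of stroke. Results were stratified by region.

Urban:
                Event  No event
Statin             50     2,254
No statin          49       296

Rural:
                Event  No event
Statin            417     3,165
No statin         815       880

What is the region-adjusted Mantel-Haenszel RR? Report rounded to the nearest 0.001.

0.236

RR_MH = Σ(aᵢ·n₀ᵢ/nᵢ) / Σ(cᵢ·n₁ᵢ/nᵢ), with n₁ᵢ = aᵢ+bᵢ (exposed), n₀ᵢ = cᵢ+dᵢ (unexposed), nᵢ = n₁ᵢ+n₀ᵢ.
Stratum 1 (Urban): n₁ = 2304, n₀ = 345, n = 2649; a·n₀/n = 50·345/2649 = 6.5119; c·n₁/n = 49·2304/2649 = 42.6183
Stratum 2 (Rural): n₁ = 3582, n₀ = 1695, n = 5277; a·n₀/n = 417·1695/5277 = 133.9426; c·n₁/n = 815·3582/5277 = 553.2177
RR_MH = (6.5119 + 133.9426) / (42.6183 + 553.2177) = 140.4545 / 595.8361 = 0.23573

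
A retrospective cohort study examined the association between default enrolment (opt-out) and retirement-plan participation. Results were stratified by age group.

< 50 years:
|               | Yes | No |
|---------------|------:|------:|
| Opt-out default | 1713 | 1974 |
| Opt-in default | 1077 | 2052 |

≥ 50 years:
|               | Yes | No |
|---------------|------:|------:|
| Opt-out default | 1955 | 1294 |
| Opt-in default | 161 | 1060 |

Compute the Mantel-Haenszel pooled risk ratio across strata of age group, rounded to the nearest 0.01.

RR_MH = Σ(aᵢ·n₀ᵢ/nᵢ) / Σ(cᵢ·n₁ᵢ/nᵢ), with n₁ᵢ = aᵢ+bᵢ (exposed), n₀ᵢ = cᵢ+dᵢ (unexposed), nᵢ = n₁ᵢ+n₀ᵢ.
Stratum 1 (< 50 years): n₁ = 3687, n₀ = 3129, n = 6816; a·n₀/n = 1713·3129/6816 = 786.3816; c·n₁/n = 1077·3687/6816 = 582.5849
Stratum 2 (≥ 50 years): n₁ = 3249, n₀ = 1221, n = 4470; a·n₀/n = 1955·1221/4470 = 534.0168; c·n₁/n = 161·3249/4470 = 117.0221
RR_MH = (786.3816 + 534.0168) / (582.5849 + 117.0221) = 1320.3984 / 699.6071 = 1.88734

1.89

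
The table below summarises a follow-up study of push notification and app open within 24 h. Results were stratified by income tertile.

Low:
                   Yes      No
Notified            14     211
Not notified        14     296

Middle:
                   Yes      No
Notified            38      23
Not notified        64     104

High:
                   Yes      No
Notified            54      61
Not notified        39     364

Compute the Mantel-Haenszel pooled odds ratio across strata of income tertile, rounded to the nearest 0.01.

3.81

OR_MH = Σ(aᵢdᵢ/nᵢ) / Σ(bᵢcᵢ/nᵢ), where nᵢ is the stratum total.
Stratum 1 (Low): n = 535; a·d/n = 14·296/535 = 7.7458; b·c/n = 211·14/535 = 5.5215
Stratum 2 (Middle): n = 229; a·d/n = 38·104/229 = 17.2576; b·c/n = 23·64/229 = 6.4279
Stratum 3 (High): n = 518; a·d/n = 54·364/518 = 37.9459; b·c/n = 61·39/518 = 4.5927
OR_MH = (7.7458 + 17.2576 + 37.9459) / (5.5215 + 6.4279 + 4.5927) = 62.9494 / 16.5421 = 3.80540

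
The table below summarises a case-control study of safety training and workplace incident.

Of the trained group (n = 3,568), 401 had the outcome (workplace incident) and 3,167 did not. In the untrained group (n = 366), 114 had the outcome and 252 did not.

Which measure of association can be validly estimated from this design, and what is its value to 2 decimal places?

From the description: a = 401, b = 3167, c = 114, d = 252.
This is a case-control study: participants were sampled on outcome status, so risks in the source population cannot be estimated directly — relative risk is not valid here. The odds ratio is the appropriate measure.
OR = (a·d)/(b·c) = (401 × 252) / (3167 × 114) = 101052 / 361038 = 0.27989

0.28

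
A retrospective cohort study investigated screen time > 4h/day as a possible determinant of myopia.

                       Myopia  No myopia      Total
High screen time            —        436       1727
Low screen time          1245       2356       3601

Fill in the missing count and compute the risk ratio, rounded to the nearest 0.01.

2.16

The missing cell is in the exposed row: 1727 − 436 = 1291.
So a = 1291, b = 436, c = 1245, d = 2356.
RR = [a/(a+b)] / [c/(c+d)] = (1291/1727) / (1245/3601) = 0.74754/0.34574 = 2.16216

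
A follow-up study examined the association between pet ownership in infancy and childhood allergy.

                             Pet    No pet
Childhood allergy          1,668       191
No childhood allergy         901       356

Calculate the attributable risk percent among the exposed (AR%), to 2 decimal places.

Reading the table with exposure as columns: a = 1668 (Pet, case), b = 901 (Pet, non-case), c = 191 (No pet, case), d = 356.
Risk in exposed = 1668/2569 = 0.64928; risk in unexposed = 191/547 = 0.34918.
RR = 0.64928/0.34918 = 1.85946
AR% = (RR − 1)/RR × 100 = (1.85946 − 1)/1.85946 × 100 = 46.2208%

46.22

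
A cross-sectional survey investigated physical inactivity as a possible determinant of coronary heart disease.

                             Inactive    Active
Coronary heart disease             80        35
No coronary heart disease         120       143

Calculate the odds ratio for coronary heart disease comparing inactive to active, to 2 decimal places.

Reading the table with exposure as columns: a = 80 (Inactive, case), b = 120 (Inactive, non-case), c = 35 (Active, case), d = 143.
OR = (a·d)/(b·c) = (80 × 143) / (120 × 35) = 11440 / 4200 = 2.72381
The odds of coronary heart disease are about 2.72 times as high in the inactive group.

2.72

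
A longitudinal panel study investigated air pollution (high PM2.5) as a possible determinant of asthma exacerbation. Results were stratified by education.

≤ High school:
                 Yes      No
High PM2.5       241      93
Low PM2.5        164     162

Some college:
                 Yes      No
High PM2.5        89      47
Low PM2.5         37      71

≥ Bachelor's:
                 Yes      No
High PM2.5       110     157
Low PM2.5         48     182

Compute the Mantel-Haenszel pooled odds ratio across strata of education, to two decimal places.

OR_MH = Σ(aᵢdᵢ/nᵢ) / Σ(bᵢcᵢ/nᵢ), where nᵢ is the stratum total.
Stratum 1 (≤ High school): n = 660; a·d/n = 241·162/660 = 59.1545; b·c/n = 93·164/660 = 23.1091
Stratum 2 (Some college): n = 244; a·d/n = 89·71/244 = 25.8975; b·c/n = 47·37/244 = 7.1270
Stratum 3 (≥ Bachelor's): n = 497; a·d/n = 110·182/497 = 40.2817; b·c/n = 157·48/497 = 15.1630
OR_MH = (59.1545 + 25.8975 + 40.2817) / (23.1091 + 7.1270 + 15.1630) = 125.3338 / 45.3991 = 2.76071

2.76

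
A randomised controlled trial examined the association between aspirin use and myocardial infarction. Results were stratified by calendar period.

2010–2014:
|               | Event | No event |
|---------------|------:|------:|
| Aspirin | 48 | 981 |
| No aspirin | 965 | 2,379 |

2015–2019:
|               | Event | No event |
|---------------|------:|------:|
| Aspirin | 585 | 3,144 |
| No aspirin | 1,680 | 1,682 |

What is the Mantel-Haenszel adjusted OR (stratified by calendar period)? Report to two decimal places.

OR_MH = Σ(aᵢdᵢ/nᵢ) / Σ(bᵢcᵢ/nᵢ), where nᵢ is the stratum total.
Stratum 1 (2010–2014): n = 4373; a·d/n = 48·2379/4373 = 26.1130; b·c/n = 981·965/4373 = 216.4795
Stratum 2 (2015–2019): n = 7091; a·d/n = 585·1682/7091 = 138.7632; b·c/n = 3144·1680/7091 = 744.8766
OR_MH = (26.1130 + 138.7632) / (216.4795 + 744.8766) = 164.8762 / 961.3561 = 0.17150

0.17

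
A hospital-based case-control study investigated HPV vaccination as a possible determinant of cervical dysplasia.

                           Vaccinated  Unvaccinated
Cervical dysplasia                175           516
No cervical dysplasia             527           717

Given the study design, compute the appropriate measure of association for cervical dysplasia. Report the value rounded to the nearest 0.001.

Reading the table with exposure as columns: a = 175 (Vaccinated, case), b = 527 (Vaccinated, non-case), c = 516 (Unvaccinated, case), d = 717.
This is a hospital-based case-control study: participants were sampled on outcome status, so risks in the source population cannot be estimated directly — relative risk is not valid here. The odds ratio is the appropriate measure.
OR = (a·d)/(b·c) = (175 × 717) / (527 × 516) = 125475 / 271932 = 0.46142

0.461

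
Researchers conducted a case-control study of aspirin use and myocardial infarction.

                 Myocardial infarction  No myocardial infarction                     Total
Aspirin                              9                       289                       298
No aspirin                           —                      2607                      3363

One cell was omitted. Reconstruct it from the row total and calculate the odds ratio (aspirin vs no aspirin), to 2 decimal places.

0.11

The missing cell is in the unexposed row: 3363 − 2607 = 756.
So a = 9, b = 289, c = 756, d = 2607.
OR = (a·d)/(b·c) = (9 × 2607) / (289 × 756) = 23463 / 218484 = 0.10739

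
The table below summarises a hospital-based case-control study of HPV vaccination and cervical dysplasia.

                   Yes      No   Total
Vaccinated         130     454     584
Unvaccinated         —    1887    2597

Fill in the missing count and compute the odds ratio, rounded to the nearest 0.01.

The missing cell is in the unexposed row: 2597 − 1887 = 710.
So a = 130, b = 454, c = 710, d = 1887.
OR = (a·d)/(b·c) = (130 × 1887) / (454 × 710) = 245310 / 322340 = 0.76103

0.76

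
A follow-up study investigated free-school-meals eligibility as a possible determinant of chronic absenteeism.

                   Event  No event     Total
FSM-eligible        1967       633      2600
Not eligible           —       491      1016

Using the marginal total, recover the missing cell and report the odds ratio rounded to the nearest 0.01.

The missing cell is in the unexposed row: 1016 − 491 = 525.
So a = 1967, b = 633, c = 525, d = 491.
OR = (a·d)/(b·c) = (1967 × 491) / (633 × 525) = 965797 / 332325 = 2.90618

2.91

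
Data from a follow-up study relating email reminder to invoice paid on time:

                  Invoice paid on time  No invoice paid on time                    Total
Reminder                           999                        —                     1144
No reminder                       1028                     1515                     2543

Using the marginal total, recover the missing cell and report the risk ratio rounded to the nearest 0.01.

The missing cell is in the exposed row: 1144 − 999 = 145.
So a = 999, b = 145, c = 1028, d = 1515.
RR = [a/(a+b)] / [c/(c+d)] = (999/1144) / (1028/2543) = 0.87325/0.40425 = 2.16019

2.16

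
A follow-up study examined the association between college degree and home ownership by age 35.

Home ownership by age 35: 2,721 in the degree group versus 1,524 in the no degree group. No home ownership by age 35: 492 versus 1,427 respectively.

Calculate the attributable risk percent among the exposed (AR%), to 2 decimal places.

39.02

From the description: a = 2721, b = 492, c = 1524, d = 1427.
Risk in exposed = 2721/3213 = 0.84687; risk in unexposed = 1524/2951 = 0.51644.
RR = 0.84687/0.51644 = 1.63984
AR% = (RR − 1)/RR × 100 = (1.63984 − 1)/1.63984 × 100 = 39.0185%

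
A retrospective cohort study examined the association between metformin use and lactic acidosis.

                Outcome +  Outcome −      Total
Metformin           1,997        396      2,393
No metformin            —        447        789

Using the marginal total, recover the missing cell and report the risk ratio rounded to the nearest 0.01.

1.93

The missing cell is in the unexposed row: 789 − 447 = 342.
So a = 1997, b = 396, c = 342, d = 447.
RR = [a/(a+b)] / [c/(c+d)] = (1997/2393) / (342/789) = 0.83452/0.43346 = 1.92525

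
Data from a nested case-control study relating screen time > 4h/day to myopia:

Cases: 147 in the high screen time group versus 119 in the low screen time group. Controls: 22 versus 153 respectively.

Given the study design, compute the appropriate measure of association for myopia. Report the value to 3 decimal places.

From the description: a = 147, b = 22, c = 119, d = 153.
This is a nested case-control study: participants were sampled on outcome status, so risks in the source population cannot be estimated directly — relative risk is not valid here. The odds ratio is the appropriate measure.
OR = (a·d)/(b·c) = (147 × 153) / (22 × 119) = 22491 / 2618 = 8.59091

8.591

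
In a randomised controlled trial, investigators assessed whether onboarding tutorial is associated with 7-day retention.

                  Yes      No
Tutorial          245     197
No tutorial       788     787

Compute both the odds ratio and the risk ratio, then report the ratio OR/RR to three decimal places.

Cells: a = 245, b = 197, c = 788, d = 787.
OR = (245·787)/(197·788) = 192815/155236 = 1.24208
Risk in exposed = 245/442 = 0.55430; risk in unexposed = 788/1575 = 0.50032; RR = 1.10789
OR/RR = 1.24208 / 1.10789 = 1.12112
The outcome is not rare, so the OR lies further from 1 than the RR.

1.121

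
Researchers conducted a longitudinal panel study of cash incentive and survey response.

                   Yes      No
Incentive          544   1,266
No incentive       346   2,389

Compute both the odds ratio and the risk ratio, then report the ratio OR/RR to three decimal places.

1.249

Cells: a = 544, b = 1266, c = 346, d = 2389.
OR = (544·2389)/(1266·346) = 1299616/438036 = 2.96692
Risk in exposed = 544/1810 = 0.30055; risk in unexposed = 346/2735 = 0.12651; RR = 2.37575
OR/RR = 2.96692 / 2.37575 = 1.24883
The outcome is not rare, so the OR lies further from 1 than the RR.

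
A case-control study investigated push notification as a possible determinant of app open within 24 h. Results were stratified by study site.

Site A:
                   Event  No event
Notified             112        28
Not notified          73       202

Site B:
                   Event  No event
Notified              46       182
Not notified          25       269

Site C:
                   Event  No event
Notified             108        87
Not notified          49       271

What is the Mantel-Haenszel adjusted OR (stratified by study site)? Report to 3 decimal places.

6.161

OR_MH = Σ(aᵢdᵢ/nᵢ) / Σ(bᵢcᵢ/nᵢ), where nᵢ is the stratum total.
Stratum 1 (Site A): n = 415; a·d/n = 112·202/415 = 54.5157; b·c/n = 28·73/415 = 4.9253
Stratum 2 (Site B): n = 522; a·d/n = 46·269/522 = 23.7050; b·c/n = 182·25/522 = 8.7165
Stratum 3 (Site C): n = 515; a·d/n = 108·271/515 = 56.8311; b·c/n = 87·49/515 = 8.2777
OR_MH = (54.5157 + 23.7050 + 56.8311) / (4.9253 + 8.7165 + 8.2777) = 135.0517 / 21.9194 = 6.16127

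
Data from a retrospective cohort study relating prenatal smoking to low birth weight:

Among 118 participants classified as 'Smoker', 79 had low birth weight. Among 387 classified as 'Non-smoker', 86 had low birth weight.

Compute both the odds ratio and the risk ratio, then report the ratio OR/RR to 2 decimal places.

From the description: a = 79, b = 39, c = 86, d = 301.
OR = (79·301)/(39·86) = 23779/3354 = 7.08974
Risk in exposed = 79/118 = 0.66949; risk in unexposed = 86/387 = 0.22222; RR = 3.01271
OR/RR = 7.08974 / 3.01271 = 2.35328
The outcome is not rare, so the OR lies further from 1 than the RR.

2.35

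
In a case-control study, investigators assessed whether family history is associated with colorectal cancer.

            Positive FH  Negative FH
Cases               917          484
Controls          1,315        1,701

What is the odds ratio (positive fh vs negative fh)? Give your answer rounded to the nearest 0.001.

Reading the table with exposure as columns: a = 917 (Positive FH, case), b = 1315 (Positive FH, non-case), c = 484 (Negative FH, case), d = 1701.
OR = (a·d)/(b·c) = (917 × 1701) / (1315 × 484) = 1559817 / 636460 = 2.45077
The odds of colorectal cancer are about 2.45 times as high in the positive fh group.

2.451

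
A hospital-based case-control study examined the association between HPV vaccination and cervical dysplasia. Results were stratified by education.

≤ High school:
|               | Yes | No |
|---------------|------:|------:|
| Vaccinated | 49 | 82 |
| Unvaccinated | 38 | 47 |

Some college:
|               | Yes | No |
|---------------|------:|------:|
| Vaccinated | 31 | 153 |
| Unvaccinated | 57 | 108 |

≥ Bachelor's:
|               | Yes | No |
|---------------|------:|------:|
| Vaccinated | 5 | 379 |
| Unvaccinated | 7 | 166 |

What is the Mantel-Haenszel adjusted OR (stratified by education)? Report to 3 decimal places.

OR_MH = Σ(aᵢdᵢ/nᵢ) / Σ(bᵢcᵢ/nᵢ), where nᵢ is the stratum total.
Stratum 1 (≤ High school): n = 216; a·d/n = 49·47/216 = 10.6620; b·c/n = 82·38/216 = 14.4259
Stratum 2 (Some college): n = 349; a·d/n = 31·108/349 = 9.5931; b·c/n = 153·57/349 = 24.9885
Stratum 3 (≥ Bachelor's): n = 557; a·d/n = 5·166/557 = 1.4901; b·c/n = 379·7/557 = 4.7630
OR_MH = (10.6620 + 9.5931 + 1.4901) / (14.4259 + 24.9885 + 4.7630) = 21.7453 / 44.1775 = 0.49223

0.492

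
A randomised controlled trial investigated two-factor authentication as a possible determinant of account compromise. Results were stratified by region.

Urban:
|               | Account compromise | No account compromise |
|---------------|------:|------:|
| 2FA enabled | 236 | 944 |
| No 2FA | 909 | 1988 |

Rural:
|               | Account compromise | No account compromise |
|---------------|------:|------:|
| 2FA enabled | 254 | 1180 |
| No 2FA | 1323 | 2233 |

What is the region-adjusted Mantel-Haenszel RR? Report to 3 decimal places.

0.542

RR_MH = Σ(aᵢ·n₀ᵢ/nᵢ) / Σ(cᵢ·n₁ᵢ/nᵢ), with n₁ᵢ = aᵢ+bᵢ (exposed), n₀ᵢ = cᵢ+dᵢ (unexposed), nᵢ = n₁ᵢ+n₀ᵢ.
Stratum 1 (Urban): n₁ = 1180, n₀ = 2897, n = 4077; a·n₀/n = 236·2897/4077 = 167.6949; c·n₁/n = 909·1180/4077 = 263.0905
Stratum 2 (Rural): n₁ = 1434, n₀ = 3556, n = 4990; a·n₀/n = 254·3556/4990 = 181.0068; c·n₁/n = 1323·1434/4990 = 380.1968
RR_MH = (167.6949 + 181.0068) / (263.0905 + 380.1968) = 348.7017 / 643.2873 = 0.54206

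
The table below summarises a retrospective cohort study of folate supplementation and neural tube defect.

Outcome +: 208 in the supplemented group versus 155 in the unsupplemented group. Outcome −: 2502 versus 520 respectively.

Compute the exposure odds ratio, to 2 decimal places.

0.28

From the description: a = 208, b = 2502, c = 155, d = 520.
OR = (a·d)/(b·c) = (208 × 520) / (2502 × 155) = 108160 / 387810 = 0.27890
Exposure is associated with lower odds of neural tube defect (OR = 0.28 < 1).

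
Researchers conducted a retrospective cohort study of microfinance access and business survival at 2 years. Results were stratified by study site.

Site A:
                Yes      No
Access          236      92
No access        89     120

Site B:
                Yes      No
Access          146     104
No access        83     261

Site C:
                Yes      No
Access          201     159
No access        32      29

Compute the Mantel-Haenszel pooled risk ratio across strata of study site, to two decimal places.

RR_MH = Σ(aᵢ·n₀ᵢ/nᵢ) / Σ(cᵢ·n₁ᵢ/nᵢ), with n₁ᵢ = aᵢ+bᵢ (exposed), n₀ᵢ = cᵢ+dᵢ (unexposed), nᵢ = n₁ᵢ+n₀ᵢ.
Stratum 1 (Site A): n₁ = 328, n₀ = 209, n = 537; a·n₀/n = 236·209/537 = 91.8510; c·n₁/n = 89·328/537 = 54.3613
Stratum 2 (Site B): n₁ = 250, n₀ = 344, n = 594; a·n₀/n = 146·344/594 = 84.5522; c·n₁/n = 83·250/594 = 34.9327
Stratum 3 (Site C): n₁ = 360, n₀ = 61, n = 421; a·n₀/n = 201·61/421 = 29.1235; c·n₁/n = 32·360/421 = 27.3634
RR_MH = (91.8510 + 84.5522 + 29.1235) / (54.3613 + 34.9327 + 27.3634) = 205.5267 / 116.6573 = 1.76180

1.76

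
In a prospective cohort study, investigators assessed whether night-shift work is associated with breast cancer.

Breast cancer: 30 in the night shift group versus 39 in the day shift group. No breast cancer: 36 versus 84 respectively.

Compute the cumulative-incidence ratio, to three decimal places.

From the description: a = 30, b = 36, c = 39, d = 84.
Risk in exposed = 30/66 = 0.45455; risk in unexposed = 39/123 = 0.31707.
RR = 0.45455 / 0.31707 = 1.43357
The risk among the exposed is 1.43 times that among the unexposed.

1.434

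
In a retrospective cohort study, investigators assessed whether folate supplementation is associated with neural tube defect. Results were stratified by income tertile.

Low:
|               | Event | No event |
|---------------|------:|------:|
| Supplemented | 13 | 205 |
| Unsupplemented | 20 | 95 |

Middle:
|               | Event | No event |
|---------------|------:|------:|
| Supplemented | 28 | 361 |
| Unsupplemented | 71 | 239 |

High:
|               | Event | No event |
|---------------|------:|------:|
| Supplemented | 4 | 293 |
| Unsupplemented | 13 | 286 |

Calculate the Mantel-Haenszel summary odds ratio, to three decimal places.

0.275

OR_MH = Σ(aᵢdᵢ/nᵢ) / Σ(bᵢcᵢ/nᵢ), where nᵢ is the stratum total.
Stratum 1 (Low): n = 333; a·d/n = 13·95/333 = 3.7087; b·c/n = 205·20/333 = 12.3123
Stratum 2 (Middle): n = 699; a·d/n = 28·239/699 = 9.5737; b·c/n = 361·71/699 = 36.6681
Stratum 3 (High): n = 596; a·d/n = 4·286/596 = 1.9195; b·c/n = 293·13/596 = 6.3909
OR_MH = (3.7087 + 9.5737 + 1.9195) / (12.3123 + 36.6681 + 6.3909) = 15.2018 / 55.3713 = 0.27454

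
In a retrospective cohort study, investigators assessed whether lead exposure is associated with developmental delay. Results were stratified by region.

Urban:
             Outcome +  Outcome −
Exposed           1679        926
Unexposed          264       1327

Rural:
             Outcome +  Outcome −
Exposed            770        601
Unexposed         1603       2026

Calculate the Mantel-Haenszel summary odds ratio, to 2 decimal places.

3.36

OR_MH = Σ(aᵢdᵢ/nᵢ) / Σ(bᵢcᵢ/nᵢ), where nᵢ is the stratum total.
Stratum 1 (Urban): n = 4196; a·d/n = 1679·1327/4196 = 530.9898; b·c/n = 926·264/4196 = 58.2612
Stratum 2 (Rural): n = 5000; a·d/n = 770·2026/5000 = 312.0040; b·c/n = 601·1603/5000 = 192.6806
OR_MH = (530.9898 + 312.0040) / (58.2612 + 192.6806) = 842.9938 / 250.9418 = 3.35932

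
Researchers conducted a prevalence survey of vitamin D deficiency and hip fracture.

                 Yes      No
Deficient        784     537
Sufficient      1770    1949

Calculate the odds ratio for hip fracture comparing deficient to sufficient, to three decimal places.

1.608

Cells: a = 784, b = 537, c = 1770, d = 1949.
OR = (a·d)/(b·c) = (784 × 1949) / (537 × 1770) = 1528016 / 950490 = 1.60761
The odds of hip fracture are about 1.61 times as high in the deficient group.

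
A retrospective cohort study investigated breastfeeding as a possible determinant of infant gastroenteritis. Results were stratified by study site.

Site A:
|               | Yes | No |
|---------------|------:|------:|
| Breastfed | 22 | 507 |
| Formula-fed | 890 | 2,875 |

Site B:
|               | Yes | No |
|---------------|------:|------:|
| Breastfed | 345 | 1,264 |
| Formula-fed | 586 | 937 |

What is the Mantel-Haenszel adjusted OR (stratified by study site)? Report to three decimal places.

0.345

OR_MH = Σ(aᵢdᵢ/nᵢ) / Σ(bᵢcᵢ/nᵢ), where nᵢ is the stratum total.
Stratum 1 (Site A): n = 4294; a·d/n = 22·2875/4294 = 14.7299; b·c/n = 507·890/4294 = 105.0838
Stratum 2 (Site B): n = 3132; a·d/n = 345·937/3132 = 103.2136; b·c/n = 1264·586/3132 = 236.4955
OR_MH = (14.7299 + 103.2136) / (105.0838 + 236.4955) = 117.9435 / 341.5794 = 0.34529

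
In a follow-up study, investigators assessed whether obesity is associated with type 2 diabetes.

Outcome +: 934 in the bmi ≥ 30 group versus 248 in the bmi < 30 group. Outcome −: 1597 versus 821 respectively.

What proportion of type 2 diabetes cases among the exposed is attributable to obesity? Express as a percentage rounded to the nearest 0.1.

37.1

From the description: a = 934, b = 1597, c = 248, d = 821.
Risk in exposed = 934/2531 = 0.36902; risk in unexposed = 248/1069 = 0.23199.
RR = 0.36902/0.23199 = 1.59067
AR% = (RR − 1)/RR × 100 = (1.59067 − 1)/1.59067 × 100 = 37.1335%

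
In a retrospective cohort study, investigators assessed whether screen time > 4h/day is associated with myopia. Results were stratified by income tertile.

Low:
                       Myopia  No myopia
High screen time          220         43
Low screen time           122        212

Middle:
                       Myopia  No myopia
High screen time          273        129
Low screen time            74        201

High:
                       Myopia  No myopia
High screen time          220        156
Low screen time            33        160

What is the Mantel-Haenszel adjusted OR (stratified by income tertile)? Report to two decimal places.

OR_MH = Σ(aᵢdᵢ/nᵢ) / Σ(bᵢcᵢ/nᵢ), where nᵢ is the stratum total.
Stratum 1 (Low): n = 597; a·d/n = 220·212/597 = 78.1240; b·c/n = 43·122/597 = 8.7873
Stratum 2 (Middle): n = 677; a·d/n = 273·201/677 = 81.0532; b·c/n = 129·74/677 = 14.1004
Stratum 3 (High): n = 569; a·d/n = 220·160/569 = 61.8629; b·c/n = 156·33/569 = 9.0475
OR_MH = (78.1240 + 81.0532 + 61.8629) / (8.7873 + 14.1004 + 9.0475) = 221.0400 / 31.9352 = 6.92153

6.92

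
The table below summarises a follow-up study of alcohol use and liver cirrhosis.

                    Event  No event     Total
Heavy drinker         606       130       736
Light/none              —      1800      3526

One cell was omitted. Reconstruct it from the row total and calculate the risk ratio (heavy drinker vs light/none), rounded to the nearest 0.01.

1.68

The missing cell is in the unexposed row: 3526 − 1800 = 1726.
So a = 606, b = 130, c = 1726, d = 1800.
RR = [a/(a+b)] / [c/(c+d)] = (606/736) / (1726/3526) = 0.82337/0.48951 = 1.68204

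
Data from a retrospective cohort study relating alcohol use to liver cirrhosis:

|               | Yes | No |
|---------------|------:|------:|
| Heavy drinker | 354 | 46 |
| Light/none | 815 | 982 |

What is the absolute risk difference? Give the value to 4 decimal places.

Cells: a = 354, b = 46, c = 815, d = 982.
Risk in exposed = 354/400 = 0.885000; risk in unexposed = 815/1797 = 0.453534.
Risk difference = 0.885000 − 0.453534 = 0.431466

0.4315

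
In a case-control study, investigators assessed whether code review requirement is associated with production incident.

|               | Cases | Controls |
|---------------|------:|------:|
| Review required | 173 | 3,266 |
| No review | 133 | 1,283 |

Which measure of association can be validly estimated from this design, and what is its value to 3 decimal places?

Cells: a = 173, b = 3266, c = 133, d = 1283.
This is a case-control study: participants were sampled on outcome status, so risks in the source population cannot be estimated directly — relative risk is not valid here. The odds ratio is the appropriate measure.
OR = (a·d)/(b·c) = (173 × 1283) / (3266 × 133) = 221959 / 434378 = 0.51098

0.511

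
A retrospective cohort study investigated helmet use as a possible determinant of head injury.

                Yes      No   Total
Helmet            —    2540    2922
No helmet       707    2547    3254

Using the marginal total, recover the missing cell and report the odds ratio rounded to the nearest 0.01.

The missing cell is in the exposed row: 2922 − 2540 = 382.
So a = 382, b = 2540, c = 707, d = 2547.
OR = (a·d)/(b·c) = (382 × 2547) / (2540 × 707) = 972954 / 1795780 = 0.54180

0.54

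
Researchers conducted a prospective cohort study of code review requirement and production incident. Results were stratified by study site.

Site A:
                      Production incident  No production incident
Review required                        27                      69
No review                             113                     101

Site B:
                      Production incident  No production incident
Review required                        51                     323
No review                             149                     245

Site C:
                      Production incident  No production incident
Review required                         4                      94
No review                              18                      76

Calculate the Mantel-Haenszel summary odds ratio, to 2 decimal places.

0.28

OR_MH = Σ(aᵢdᵢ/nᵢ) / Σ(bᵢcᵢ/nᵢ), where nᵢ is the stratum total.
Stratum 1 (Site A): n = 310; a·d/n = 27·101/310 = 8.7968; b·c/n = 69·113/310 = 25.1516
Stratum 2 (Site B): n = 768; a·d/n = 51·245/768 = 16.2695; b·c/n = 323·149/768 = 62.6654
Stratum 3 (Site C): n = 192; a·d/n = 4·76/192 = 1.5833; b·c/n = 94·18/192 = 8.8125
OR_MH = (8.7968 + 16.2695 + 1.5833) / (25.1516 + 62.6654 + 8.8125) = 26.6496 / 96.6295 = 0.27579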